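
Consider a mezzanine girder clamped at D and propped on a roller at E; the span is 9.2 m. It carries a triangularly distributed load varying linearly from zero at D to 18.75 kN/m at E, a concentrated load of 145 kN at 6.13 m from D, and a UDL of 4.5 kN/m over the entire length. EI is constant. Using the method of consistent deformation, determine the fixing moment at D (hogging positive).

Remove the prop at E; the released (primary) structure is a cantilever built in at D.
Primary-structure tip deflection at E by superposition:
  triangular load, peak 18.75 at the free end: 11w₀L⁴/(120EI) = 12313/EI
  point load 145 at a = 6.13: Pa²(3L − a)/(6EI) = 19497/EI
  UDL 4.5: wL⁴/(8EI) = 4030/EI
  δ_0 = 35840/EI
Flexibility coefficient — unit upward force at E: δ_{EE} = L³/(3EI) = 259.6/EI.
Compatibility at E: δ_0 − R_E·δ_{EE} = 0, so R_E = 35840/259.6 = 138.1 kN.
Moment equilibrium about D: M_D = Σ(load moments about D) − R_E·L = 1608 − 138.1×9.2 = 338 kN·m.

M_D = 338 kN·m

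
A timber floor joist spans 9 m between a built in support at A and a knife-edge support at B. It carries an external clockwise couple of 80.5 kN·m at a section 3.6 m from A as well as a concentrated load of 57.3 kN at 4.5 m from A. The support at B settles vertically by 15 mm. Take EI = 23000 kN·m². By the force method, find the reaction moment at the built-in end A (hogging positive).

Choose R_B as the redundant. The primary structure is the cantilever fixed at A.
Primary-structure tip deflection at B by superposition:
  clockwise couple 80.5 at a = 3.6: M₀a(2L − a)/(2EI) = 2087/EI
  point load 57.3 at a = 4.5: Pa²(3L − a)/(6EI) = 4351/EI
  δ_0 = 6438/EI
Flexibility coefficient — unit upward force at B: δ_{BB} = L³/(3EI) = 243/EI.
With EI = 23000 kN·m²: δ_0 = 0.2799 m and δ_{BB} = 0.010565 m/kN.
Compatibility — the beam at B must follow the support down by 0.015 m: δ_0 − R_B·δ_{BB} = 0.015, so R_B = (0.2799 − 0.015)/0.010565 = 25.07 kN.
Moment equilibrium about A: M_A = Σ(load moments about A) − R_B·L = 338.4 − 25.07×9 = 112.7 kN·m.

M_A = 112.7 kN·m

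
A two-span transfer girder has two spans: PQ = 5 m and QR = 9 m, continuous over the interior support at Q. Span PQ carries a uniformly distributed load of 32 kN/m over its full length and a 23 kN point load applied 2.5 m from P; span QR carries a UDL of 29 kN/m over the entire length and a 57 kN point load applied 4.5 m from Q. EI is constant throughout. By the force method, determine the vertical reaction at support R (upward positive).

Release continuity at Q by inserting a hinge; the redundant is the internal moment M_Q. The primary structure is two simply-supported spans PQ and QR.
Rotations at Q on the released spans (each span's end-slope, ×1/EI):
  span PQ: UDL 32: wL³/(24EI) = 166.7/EI
  span PQ: point load 23 at a = 2.5: Pab(L + a)/(6LEI) = 35.94/EI
  span QR: UDL 29: wL³/(24EI) = 880.9/EI
  span QR: point load 57 at a = 4.5: Pab(L + b)/(6LEI) = 288.6/EI
  relative rotation θ_0 = (202.6 + 1169)/EI = 1372/EI
A unit hogging moment at Q produces rotation L₁/(3EI) + L₂/(3EI) = 4.667/EI.
Compatibility: M_Q·(L₁+L₂)/(3EI) = θ_0, giving M_Q = 294 kN·m (hogging).
Span QR, ΣM about R: R_Q^{QR}·9 = 1431 + 294, so R_Q^{QR} = 191.7 kN and R_R = 318 − 191.7 = 126.3 kN.

R_R = 126.3 kN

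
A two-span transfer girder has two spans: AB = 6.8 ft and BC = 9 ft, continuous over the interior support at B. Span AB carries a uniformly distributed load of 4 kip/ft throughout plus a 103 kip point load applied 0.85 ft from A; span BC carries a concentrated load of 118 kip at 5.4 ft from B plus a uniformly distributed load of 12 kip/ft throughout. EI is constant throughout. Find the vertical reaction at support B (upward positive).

Release continuity at B by inserting a hinge; the redundant is the internal moment M_B. The primary structure is two simply-supported spans AB and BC.
Rotations at B on the released spans (each span's end-slope, ×1/EI):
  span AB: UDL 4: wL³/(24EI) = 52.41/EI
  span AB: point load 103 at a = 0.85: Pab(L + a)/(6LEI) = 97.67/EI
  span BC: point load 118 at a = 5.4: Pab(L + b)/(6LEI) = 535.2/EI
  span BC: UDL 12: wL³/(24EI) = 364.5/EI
  relative rotation θ_0 = (150.1 + 899.7)/EI = 1050/EI
A unit hogging moment at B produces rotation L₁/(3EI) + L₂/(3EI) = 5.267/EI.
Slope continuity at B: θ_0 = M_B·5.267/EI, so M_B = 1050/5.267 = 199.3 kip·ft (hogging).
Span AB, ΣM about A with M_B applied at B: R_B^{AB}·6.8 = 180 + 199.3, so R_B^{AB} = 55.79 kip and R_A = 130.2 − 55.79 = 74.41 kip.
Span BC, ΣM about C: R_B^{BC}·9 = 910.8 + 199.3, so R_B^{BC} = 123.3 kip and R_C = 226 − 123.3 = 102.7 kip.
R_B = 55.79 + 123.3 = 179.1 kip.

R_B = 179.1 kip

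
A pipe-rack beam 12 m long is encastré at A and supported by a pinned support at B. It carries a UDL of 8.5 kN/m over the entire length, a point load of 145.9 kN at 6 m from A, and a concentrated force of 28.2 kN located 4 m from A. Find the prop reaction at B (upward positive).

Release the roller at B. Primary structure: cantilever fixed at A.
Primary-structure tip deflection at B by superposition:
  UDL 8.5: wL⁴/(8EI) = 22032/EI
  point load 145.9 at a = 6: Pa²(3L − a)/(6EI) = 26262/EI
  point load 28.2 at a = 4: Pa²(3L − a)/(6EI) = 2406/EI
  δ_0 = 50700/EI
Tip deflection under a unit load at B: L³/(3EI) = 576/EI.
Compatibility at B: δ_0 − R_B·δ_{BB} = 0, so R_B = 50700/576 = 88.02 kN.

R_B = 88.02 kN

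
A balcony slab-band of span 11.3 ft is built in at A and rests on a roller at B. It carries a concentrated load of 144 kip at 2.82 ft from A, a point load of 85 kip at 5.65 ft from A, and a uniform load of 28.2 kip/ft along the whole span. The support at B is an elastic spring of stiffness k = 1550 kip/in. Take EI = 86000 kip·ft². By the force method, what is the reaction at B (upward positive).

Take the reaction at B as the redundant and release it; the primary structure is a cantilever fixed at A.
Primary-structure tip deflection at B by superposition:
  point load 144 at a = 2.82: Pa²(3L − a)/(6EI) = 5932/EI
  point load 85 at a = 5.65: Pa²(3L − a)/(6EI) = 12776/EI
  UDL 28.2: wL⁴/(8EI) = 57474/EI
  δ_0 = 76182/EI
Flexibility coefficient — unit upward force at B: δ_{BB} = L³/(3EI) = 481/EI.
With EI = 86000 kip·ft²: δ_0 = 0.88583 ft and δ_{BB} = 0.005593 ft/kip.
Compatibility — the spring shortens by R_B/k under the reaction it provides: δ_0 − R_B·δ_{BB} = R_B/k. With 1/k = 1/(1550×12) ft/kip = 0.000054 ft/kip, R_B = δ_0 / (δ_{BB} + 1/k) = 0.88583 / (0.005593 + 0.000054) = 156.9 kip.

R_B = 156.9 kip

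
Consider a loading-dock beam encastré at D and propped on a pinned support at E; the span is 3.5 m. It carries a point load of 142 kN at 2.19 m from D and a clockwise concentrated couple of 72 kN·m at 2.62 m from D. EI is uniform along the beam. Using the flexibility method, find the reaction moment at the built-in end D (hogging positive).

Take the reaction at E as the redundant and release it; the primary structure is a cantilever fixed at D.
Primary-structure tip deflection at E by superposition:
  point load 142 at a = 2.19: Pa²(3L − a)/(6EI) = 943.2/EI
  clockwise couple 72 at a = 2.62: M₀a(2L − a)/(2EI) = 413.1/EI
  δ_0 = 1356/EI
Flexibility coefficient — unit upward force at E: δ_{EE} = L³/(3EI) = 14.29/EI.
The prop prevents deflection at E: R_E = δ_0/δ_{EE} = 1356/14.29 = 94.91 kN.
Moment equilibrium about D: M_D = Σ(load moments about D) − R_E·L = 383 − 94.91×3.5 = 50.81 kN·m.

M_D = 50.81 kN·m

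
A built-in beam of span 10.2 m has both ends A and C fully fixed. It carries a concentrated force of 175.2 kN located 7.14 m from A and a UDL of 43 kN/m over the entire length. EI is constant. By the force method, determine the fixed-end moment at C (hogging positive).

Release both end moments; the primary structure is a simply-supported span AC with redundants M_A and M_C.
End rotations of the released simple span under the applied load (×1/EI):
  at A: point load 175.2 at a = 7.14: Pab(L + b)/(6LEI) = 829.4/EI
  at C: point load 175.2 at a = 7.14: Pab(L + a)/(6LEI) = 1085/EI
  at A: UDL 43: wL³/(24EI) = 1901/EI
  at C: UDL 43: wL³/(24EI) = 1901/EI
  θ_A0 = 2731/EI,  θ_C0 = 2986/EI
Flexibility coefficients: a unit moment at one end gives L/(3EI) there and L/(6EI) at the far end, so f₁₁ = f₂₂ = 3.4/EI and f₁₂ = f₂₁ = 1.7/EI.
Compatibility — zero rotation at each built-in end:
  3.4 M_A + 1.7 M_C = 2731
  1.7 M_A + 3.4 M_C = 2986
Solving the pair gives M_A = 485.4 kN·m and M_C = 635.5 kN·m (hogging).

M_C = 635.5 kN·m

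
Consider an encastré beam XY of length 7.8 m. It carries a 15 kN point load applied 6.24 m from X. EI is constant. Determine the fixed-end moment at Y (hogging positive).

Take the two fixed-end moments M_X, M_Y as redundants; the released structure is the simple span XY.
Simple-span end rotations at X and Y under the given loads:
  at X: point load 15 at a = 6.24: Pab(L + b)/(6LEI) = 29.2/EI
  at Y: point load 15 at a = 6.24: Pab(L + a)/(6LEI) = 43.8/EI
  θ_X0 = 29.2/EI,  θ_Y0 = 43.8/EI
Flexibility coefficients: a unit moment at one end gives L/(3EI) there and L/(6EI) at the far end, so f₁₁ = f₂₂ = 2.6/EI and f₁₂ = f₂₁ = 1.3/EI.
Compatibility — zero rotation at each built-in end:
  2.6 M_X + 1.3 M_Y = 29.2
  1.3 M_X + 2.6 M_Y = 43.8
Solving the pair gives M_X = 3.744 kN·m and M_Y = 14.98 kN·m (hogging).

M_Y = 14.98 kN·m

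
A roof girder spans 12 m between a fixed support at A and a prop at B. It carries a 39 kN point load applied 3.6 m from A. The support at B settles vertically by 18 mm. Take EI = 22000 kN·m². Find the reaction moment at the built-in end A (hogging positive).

M_A = 91.79 kN·m

Release the roller at B. Primary structure: cantilever fixed at A.
Primary-structure tip deflection at B by superposition:
  point load 39 at a = 3.6: Pa²(3L − a)/(6EI) = 2729/EI
Flexibility coefficient — unit upward force at B: δ_{BB} = L³/(3EI) = 576/EI.
With EI = 22000 kN·m²: δ_0 = 0.12406 m and δ_{BB} = 0.026182 m/kN.
Compatibility — the beam at B must follow the support down by 0.018 m: δ_0 − R_B·δ_{BB} = 0.018, so R_B = (0.12406 − 0.018)/0.026182 = 4.051 kN.
Moment equilibrium about A: M_A = Σ(load moments about A) − R_B·L = 140.4 − 4.051×12 = 91.79 kN·m.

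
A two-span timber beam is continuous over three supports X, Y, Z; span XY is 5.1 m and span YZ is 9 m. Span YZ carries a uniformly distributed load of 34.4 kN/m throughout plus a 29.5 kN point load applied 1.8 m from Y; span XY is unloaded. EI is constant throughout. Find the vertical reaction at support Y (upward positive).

R_Y = 254.2 kN

Release continuity at Y by inserting a hinge; the redundant is the internal moment M_Y. The primary structure is two simply-supported spans XY and YZ.
Discontinuity in slope at Y on the released structure — sum the simple-span end rotations:
  span YZ: UDL 34.4: wL³/(24EI) = 1045/EI
  span YZ: point load 29.5 at a = 1.8: Pab(L + b)/(6LEI) = 114.7/EI
  relative rotation θ_0 = (0 + 1160)/EI = 1160/EI
A unit hogging moment at Y produces rotation L₁/(3EI) + L₂/(3EI) = 4.7/EI.
Compatibility: M_Y·(L₁+L₂)/(3EI) = θ_0, giving M_Y = 246.7 kN·m (hogging).
Span XY, ΣM about X with M_Y applied at Y: R_Y^{XY}·5.1 = 0 + 246.7, so R_Y^{XY} = 48.38 kN and R_X = 0 − 48.38 = -48.38 kN.
Span YZ, ΣM about Z: R_Y^{YZ}·9 = 1606 + 246.7, so R_Y^{YZ} = 205.8 kN and R_Z = 339.1 − 205.8 = 133.3 kN.
R_Y = 48.38 + 205.8 = 254.2 kN.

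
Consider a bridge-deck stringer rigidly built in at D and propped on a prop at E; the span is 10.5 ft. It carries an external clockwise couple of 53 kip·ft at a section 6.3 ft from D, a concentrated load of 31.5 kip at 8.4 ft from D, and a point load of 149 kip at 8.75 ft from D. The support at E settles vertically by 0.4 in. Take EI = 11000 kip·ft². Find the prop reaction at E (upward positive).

R_E = 139.7 kip

Choose R_E as the redundant. The primary structure is the cantilever fixed at D.
Free-end deflection of the primary structure under the applied loading (downward +):
  clockwise couple 53 at a = 6.3: M₀a(2L − a)/(2EI) = 2454/EI
  point load 31.5 at a = 8.4: Pa²(3L − a)/(6EI) = 8557/EI
  point load 149 at a = 8.75: Pa²(3L − a)/(6EI) = 43255/EI
  δ_0 = 54266/EI
Flexibility coefficient — unit upward force at E: δ_{EE} = L³/(3EI) = 385.9/EI.
With EI = 11000 kip·ft²: δ_0 = 4.9333 ft and δ_{EE} = 0.03508 ft/kip.
Compatibility — the beam at E must follow the support down by 0.03333 ft: δ_0 − R_E·δ_{EE} = 0.03333, so R_E = (4.9333 − 0.03333)/0.03508 = 139.7 kip.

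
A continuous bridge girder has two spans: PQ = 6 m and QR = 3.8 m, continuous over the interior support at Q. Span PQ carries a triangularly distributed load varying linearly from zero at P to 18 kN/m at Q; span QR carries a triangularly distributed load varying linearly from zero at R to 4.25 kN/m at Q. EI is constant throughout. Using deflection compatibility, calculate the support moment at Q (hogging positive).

M_Q = 28.04 kN·m

Release continuity at Q by inserting a hinge; the redundant is the internal moment M_Q. The primary structure is two simply-supported spans PQ and QR.
Discontinuity in slope at Q on the released structure — sum the simple-span end rotations:
  span PQ: triangular load, peak 18: w₀L³/(45EI) = 86.4/EI
  span QR: triangular load, peak 4.25: w₀L³/(45EI) = 5.182/EI
  relative rotation θ_0 = (86.4 + 5.182)/EI = 91.58/EI
A unit hogging moment at Q produces rotation L₁/(3EI) + L₂/(3EI) = 3.267/EI.
Compatibility: M_Q·(L₁+L₂)/(3EI) = θ_0, giving M_Q = 28.04 kN·m (hogging).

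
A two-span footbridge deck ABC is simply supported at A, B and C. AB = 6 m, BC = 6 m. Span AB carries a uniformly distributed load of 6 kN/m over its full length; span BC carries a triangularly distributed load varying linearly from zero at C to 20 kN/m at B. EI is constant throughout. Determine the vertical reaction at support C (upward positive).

Insert a hinge at B; M_B is the redundant, and each span becomes simply supported.
Rotations at B on the released spans (each span's end-slope, ×1/EI):
  span AB: UDL 6: wL³/(24EI) = 54/EI
  span BC: triangular load, peak 20: w₀L³/(45EI) = 96/EI
  relative rotation θ_0 = (54 + 96)/EI = 150/EI
A unit hogging moment at B produces rotation L₁/(3EI) + L₂/(3EI) = 4/EI.
Compatibility: M_B·(L₁+L₂)/(3EI) = θ_0, giving M_B = 37.5 kN·m (hogging).
Span BC, ΣM about C: R_B^{BC}·6 = 240 + 37.5, so R_B^{BC} = 46.25 kN and R_C = 60 − 46.25 = 13.75 kN.

R_C = 13.75 kN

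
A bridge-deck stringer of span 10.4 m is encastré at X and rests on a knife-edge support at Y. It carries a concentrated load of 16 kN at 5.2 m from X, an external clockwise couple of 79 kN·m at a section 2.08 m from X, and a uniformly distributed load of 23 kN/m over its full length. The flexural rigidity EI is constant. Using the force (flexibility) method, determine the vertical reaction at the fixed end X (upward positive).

Remove the prop at Y; the released (primary) structure is a cantilever built in at X.
Free-end deflection of the primary structure under the applied loading (downward +):
  point load 16 at a = 5.2: Pa²(3L − a)/(6EI) = 1875/EI
  clockwise couple 79 at a = 2.08: M₀a(2L − a)/(2EI) = 1538/EI
  UDL 23: wL⁴/(8EI) = 33633/EI
  δ_0 = 37046/EI
Tip deflection under a unit load at Y: L³/(3EI) = 375/EI.
The prop prevents deflection at Y: R_Y = δ_0/δ_{YY} = 37046/375 = 98.8 kN.
Vertical equilibrium: R_X = ΣP − R_Y = 255.2 − 98.8 = 156.4 kN.

R_X = 156.4 kN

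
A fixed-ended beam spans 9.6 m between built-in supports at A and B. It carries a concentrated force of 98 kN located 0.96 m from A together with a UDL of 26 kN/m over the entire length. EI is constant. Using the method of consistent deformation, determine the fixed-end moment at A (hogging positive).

M_A = 275.9 kN·m

Release both end moments; the primary structure is a simply-supported span AB with redundants M_A and M_B.
On the primary (simply-supported) span, the end slopes from the loading are:
  at A: point load 98 at a = 0.96: Pab(L + b)/(6LEI) = 257.4/EI
  at B: point load 98 at a = 0.96: Pab(L + a)/(6LEI) = 149/EI
  at A: UDL 26: wL³/(24EI) = 958.5/EI
  at B: UDL 26: wL³/(24EI) = 958.5/EI
  θ_A0 = 1216/EI,  θ_B0 = 1107/EI
Flexibility coefficients: a unit moment at one end gives L/(3EI) there and L/(6EI) at the far end, so f₁₁ = f₂₂ = 3.2/EI and f₁₂ = f₂₁ = 1.6/EI.
Compatibility — zero rotation at each built-in end:
  3.2 M_A + 1.6 M_B = 1216
  1.6 M_A + 3.2 M_B = 1107
Solving the pair gives M_A = 275.9 kN·m and M_B = 208.1 kN·m (hogging).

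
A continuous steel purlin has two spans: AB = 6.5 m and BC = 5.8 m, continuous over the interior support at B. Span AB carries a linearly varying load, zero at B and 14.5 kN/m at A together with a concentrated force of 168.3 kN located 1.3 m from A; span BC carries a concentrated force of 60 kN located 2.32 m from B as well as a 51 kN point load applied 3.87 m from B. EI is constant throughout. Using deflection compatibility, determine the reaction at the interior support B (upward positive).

Take M_B as the redundant. Released structure: two simple spans AB and BC with a hinge at B.
Rotations at B on the released spans (each span's end-slope, ×1/EI):
  span AB: triangular load, peak 14.5: 7w₀L³/(360EI) = 77.43/EI
  span AB: point load 168.3 at a = 1.3: Pab(L + a)/(6LEI) = 227.5/EI
  span BC: point load 60 at a = 2.32: Pab(L + b)/(6LEI) = 129.2/EI
  span BC: point load 51 at a = 3.87: Pab(L + b)/(6LEI) = 84.61/EI
  relative rotation θ_0 = (305 + 213.8)/EI = 518.8/EI
A unit hogging moment at B produces rotation L₁/(3EI) + L₂/(3EI) = 4.1/EI.
Slope continuity at B: θ_0 = M_B·4.1/EI, so M_B = 518.8/4.1 = 126.5 kN·m (hogging).
Span AB, ΣM about A with M_B applied at B: R_B^{AB}·6.5 = 320.9 + 126.5, so R_B^{AB} = 68.83 kN and R_A = 215.4 − 68.83 = 146.6 kN.
Span BC, ΣM about C: R_B^{BC}·5.8 = 307.2 + 126.5, so R_B^{BC} = 74.79 kN and R_C = 111 − 74.79 = 36.21 kN.
R_B = 68.83 + 74.79 = 143.6 kN.

R_B = 143.6 kN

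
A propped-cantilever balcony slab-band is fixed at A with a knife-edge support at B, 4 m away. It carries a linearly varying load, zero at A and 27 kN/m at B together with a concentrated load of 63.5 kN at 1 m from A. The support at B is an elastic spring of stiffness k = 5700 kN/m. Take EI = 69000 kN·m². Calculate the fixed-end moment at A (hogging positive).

Take the reaction at B as the redundant and release it; the primary structure is a cantilever fixed at A.
Free-end deflection of the primary structure under the applied loading (downward +):
  triangular load, peak 27 at the free end: 11w₀L⁴/(120EI) = 633.6/EI
  point load 63.5 at a = 1: Pa²(3L − a)/(6EI) = 116.4/EI
  δ_0 = 750/EI
Flexibility coefficient — unit upward force at B: δ_{BB} = L³/(3EI) = 21.33/EI.
With EI = 69000 kN·m²: δ_0 = 0.01087 m and δ_{BB} = 0.000309 m/kN.
Compatibility — the spring shortens by R_B/k under the reaction it provides: δ_0 − R_B·δ_{BB} = R_B/k. With 1/k = 0.000175 m/kN, R_B = δ_0 / (δ_{BB} + 1/k) = 0.01087 / (0.000309 + 0.000175) = 22.43 kN.
Moment equilibrium about A: M_A = Σ(load moments about A) − R_B·L = 207.5 − 22.43×4 = 117.8 kN·m.

M_A = 117.8 kN·m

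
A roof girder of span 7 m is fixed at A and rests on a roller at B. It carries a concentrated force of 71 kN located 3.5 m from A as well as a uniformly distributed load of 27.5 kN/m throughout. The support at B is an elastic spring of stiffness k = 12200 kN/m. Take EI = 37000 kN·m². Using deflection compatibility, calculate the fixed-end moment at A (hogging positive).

Remove the prop at B; the released (primary) structure is a cantilever built in at A.
Free-end deflection of the primary structure under the applied loading (downward +):
  point load 71 at a = 3.5: Pa²(3L − a)/(6EI) = 2537/EI
  UDL 27.5: wL⁴/(8EI) = 8253/EI
  δ_0 = 10790/EI
Tip deflection under a unit load at B: L³/(3EI) = 114.3/EI.
With EI = 37000 kN·m²: δ_0 = 0.29163 m and δ_{BB} = 0.00309 m/kN.
Compatibility — the spring shortens by R_B/k under the reaction it provides: δ_0 − R_B·δ_{BB} = R_B/k. With 1/k = 0.000082 m/kN, R_B = δ_0 / (δ_{BB} + 1/k) = 0.29163 / (0.00309 + 0.000082) = 91.94 kN.
Moment equilibrium about A: M_A = Σ(load moments about A) − R_B·L = 922.2 − 91.94×7 = 278.7 kN·m.

M_A = 278.7 kN·m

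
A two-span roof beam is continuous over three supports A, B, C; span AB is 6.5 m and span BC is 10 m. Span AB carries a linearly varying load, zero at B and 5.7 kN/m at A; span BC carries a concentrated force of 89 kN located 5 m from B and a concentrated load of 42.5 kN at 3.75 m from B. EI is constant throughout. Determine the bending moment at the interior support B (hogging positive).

Insert a hinge at B; M_B is the redundant, and each span becomes simply supported.
End slopes at the hinge B, treating each span as simply supported:
  span AB: triangular load, peak 5.7: 7w₀L³/(360EI) = 30.44/EI
  span BC: point load 89 at a = 5: Pab(L + b)/(6LEI) = 556.2/EI
  span BC: point load 42.5 at a = 3.75: Pab(L + b)/(6LEI) = 269.8/EI
  relative rotation θ_0 = (30.44 + 826)/EI = 856.5/EI
A unit hogging moment at B produces rotation L₁/(3EI) + L₂/(3EI) = 5.5/EI.
Slope continuity at B: θ_0 = M_B·5.5/EI, so M_B = 856.5/5.5 = 155.7 kN·m (hogging).

M_B = 155.7 kN·m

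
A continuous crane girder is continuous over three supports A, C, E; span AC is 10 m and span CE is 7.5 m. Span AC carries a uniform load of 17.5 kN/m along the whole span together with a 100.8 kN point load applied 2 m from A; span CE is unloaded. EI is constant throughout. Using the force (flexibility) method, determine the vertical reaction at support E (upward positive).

R_E = -24.04 kN

Insert a hinge at C; M_C is the redundant, and each span becomes simply supported.
Discontinuity in slope at C on the released structure — sum the simple-span end rotations:
  span AC: UDL 17.5: wL³/(24EI) = 729.2/EI
  span AC: point load 100.8 at a = 2: Pab(L + a)/(6LEI) = 322.6/EI
  relative rotation θ_0 = (1052 + 0)/EI = 1052/EI
A unit hogging moment at C produces rotation L₁/(3EI) + L₂/(3EI) = 5.833/EI.
Slope continuity at C: θ_0 = M_C·5.833/EI, so M_C = 1052/5.833 = 180.3 kN·m (hogging).
Span CE, ΣM about E: R_C^{CE}·7.5 = 0 + 180.3, so R_C^{CE} = 24.04 kN and R_E = 0 − 24.04 = -24.04 kN.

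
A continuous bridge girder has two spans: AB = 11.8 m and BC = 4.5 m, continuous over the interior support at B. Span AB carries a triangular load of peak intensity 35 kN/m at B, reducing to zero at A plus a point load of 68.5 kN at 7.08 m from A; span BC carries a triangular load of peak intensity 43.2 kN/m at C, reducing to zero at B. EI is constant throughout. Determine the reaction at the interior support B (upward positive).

R_B = 322.2 kN

Take M_B as the redundant. Released structure: two simple spans AB and BC with a hinge at B.
End slopes at the hinge B, treating each span as simply supported:
  span AB: triangular load, peak 35: w₀L³/(45EI) = 1278/EI
  span AB: point load 68.5 at a = 7.08: Pab(L + a)/(6LEI) = 610.4/EI
  span BC: triangular load, peak 43.2: 7w₀L³/(360EI) = 76.55/EI
  relative rotation θ_0 = (1888 + 76.55)/EI = 1965/EI
A unit hogging moment at B produces rotation L₁/(3EI) + L₂/(3EI) = 5.433/EI.
Compatibility: M_B·(L₁+L₂)/(3EI) = θ_0, giving M_B = 361.6 kN·m (hogging).
Span AB, ΣM about A with M_B applied at B: R_B^{AB}·11.8 = 2109 + 361.6, so R_B^{AB} = 209.4 kN and R_A = 275 − 209.4 = 65.59 kN.
Span BC, ΣM about C: R_B^{BC}·4.5 = 145.8 + 361.6, so R_B^{BC} = 112.8 kN and R_C = 97.2 − 112.8 = -15.56 kN.
R_B = 209.4 + 112.8 = 322.2 kN.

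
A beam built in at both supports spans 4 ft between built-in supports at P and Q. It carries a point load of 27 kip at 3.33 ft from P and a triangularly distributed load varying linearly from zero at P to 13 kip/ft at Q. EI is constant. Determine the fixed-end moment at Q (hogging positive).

Release both end moments; the primary structure is a simply-supported span PQ with redundants M_P and M_Q.
On the primary (simply-supported) span, the end slopes from the loading are:
  at P: point load 27 at a = 3.33: Pab(L + b)/(6LEI) = 11.72/EI
  at Q: point load 27 at a = 3.33: Pab(L + a)/(6LEI) = 18.4/EI
  at P: triangular load, peak 13: 7w₀L³/(360EI) = 16.18/EI
  at Q: triangular load, peak 13: w₀L³/(45EI) = 18.49/EI
  θ_P0 = 27.9/EI,  θ_Q0 = 36.89/EI
Flexibility coefficients: a unit moment at one end gives L/(3EI) there and L/(6EI) at the far end, so f₁₁ = f₂₂ = 1.333/EI and f₁₂ = f₂₁ = 0.6667/EI.
Compatibility — zero rotation at each built-in end:
  1.333 M_P + 0.6667 M_Q = 27.9
  0.6667 M_P + 1.333 M_Q = 36.89
Solving the pair gives M_P = 9.456 kip·ft and M_Q = 22.94 kip·ft (hogging).

M_Q = 22.94 kip·ft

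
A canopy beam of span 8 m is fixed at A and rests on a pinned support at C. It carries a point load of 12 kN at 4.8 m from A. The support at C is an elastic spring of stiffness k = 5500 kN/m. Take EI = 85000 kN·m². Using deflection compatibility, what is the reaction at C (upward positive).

R_C = 4.754 kN

Choose R_C as the redundant. The primary structure is the cantilever fixed at A.
Primary-structure tip deflection at C by superposition:
  point load 12 at a = 4.8: Pa²(3L − a)/(6EI) = 884.7/EI
Flexibility coefficient — unit upward force at C: δ_{CC} = L³/(3EI) = 170.7/EI.
With EI = 85000 kN·m²: δ_0 = 0.010409 m and δ_{CC} = 0.002008 m/kN.
Compatibility — the spring shortens by R_C/k under the reaction it provides: δ_0 − R_C·δ_{CC} = R_C/k. With 1/k = 0.000182 m/kN, R_C = δ_0 / (δ_{CC} + 1/k) = 0.010409 / (0.002008 + 0.000182) = 4.754 kN.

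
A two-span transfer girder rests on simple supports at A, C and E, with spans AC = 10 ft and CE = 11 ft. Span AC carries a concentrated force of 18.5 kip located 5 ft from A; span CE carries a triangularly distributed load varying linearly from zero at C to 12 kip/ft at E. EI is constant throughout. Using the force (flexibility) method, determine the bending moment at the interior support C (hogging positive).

Insert a hinge at C; M_C is the redundant, and each span becomes simply supported.
End slopes at the hinge C, treating each span as simply supported:
  span AC: point load 18.5 at a = 5: Pab(L + a)/(6LEI) = 115.6/EI
  span CE: triangular load, peak 12: 7w₀L³/(360EI) = 310.6/EI
  relative rotation θ_0 = (115.6 + 310.6)/EI = 426.2/EI
A unit hogging moment at C produces rotation L₁/(3EI) + L₂/(3EI) = 7/EI.
Compatibility: M_C·(L₁+L₂)/(3EI) = θ_0, giving M_C = 60.88 kip·ft (hogging).

M_C = 60.88 kip·ft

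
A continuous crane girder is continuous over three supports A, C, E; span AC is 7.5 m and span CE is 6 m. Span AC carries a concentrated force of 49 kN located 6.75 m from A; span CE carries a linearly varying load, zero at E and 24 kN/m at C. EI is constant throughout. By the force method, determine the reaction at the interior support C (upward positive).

Insert a hinge at C; M_C is the redundant, and each span becomes simply supported.
End slopes at the hinge C, treating each span as simply supported:
  span AC: point load 49 at a = 6.75: Pab(L + a)/(6LEI) = 78.55/EI
  span CE: triangular load, peak 24: w₀L³/(45EI) = 115.2/EI
  relative rotation θ_0 = (78.55 + 115.2)/EI = 193.8/EI
A unit hogging moment at C produces rotation L₁/(3EI) + L₂/(3EI) = 4.5/EI.
Compatibility: M_C·(L₁+L₂)/(3EI) = θ_0, giving M_C = 43.06 kN·m (hogging).
Span AC, ΣM about A with M_C applied at C: R_C^{AC}·7.5 = 330.8 + 43.06, so R_C^{AC} = 49.84 kN and R_A = 49 − 49.84 = -0.8408 kN.
Span CE, ΣM about E: R_C^{CE}·6 = 288 + 43.06, so R_C^{CE} = 55.18 kN and R_E = 72 − 55.18 = 16.82 kN.
R_C = 49.84 + 55.18 = 105 kN.

R_C = 105 kN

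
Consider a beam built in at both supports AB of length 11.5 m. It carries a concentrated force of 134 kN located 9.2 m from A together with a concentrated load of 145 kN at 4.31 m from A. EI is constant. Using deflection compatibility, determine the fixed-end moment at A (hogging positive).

Release both end moments; the primary structure is a simply-supported span AB with redundants M_A and M_B.
Simple-span end rotations at A and B under the given loads:
  at A: point load 134 at a = 9.2: Pab(L + b)/(6LEI) = 567.1/EI
  at B: point load 134 at a = 9.2: Pab(L + a)/(6LEI) = 850.6/EI
  at A: point load 145 at a = 4.31: Pab(L + b)/(6LEI) = 1217/EI
  at B: point load 145 at a = 4.31: Pab(L + a)/(6LEI) = 1030/EI
  θ_A0 = 1784/EI,  θ_B0 = 1880/EI
Flexibility coefficients: a unit moment at one end gives L/(3EI) there and L/(6EI) at the far end, so f₁₁ = f₂₂ = 3.833/EI and f₁₂ = f₂₁ = 1.917/EI.
Compatibility — zero rotation at each built-in end:
  3.833 M_A + 1.917 M_B = 1784
  1.917 M_A + 3.833 M_B = 1880
Solving the pair gives M_A = 293.6 kN·m and M_B = 343.7 kN·m (hogging).

M_A = 293.6 kN·m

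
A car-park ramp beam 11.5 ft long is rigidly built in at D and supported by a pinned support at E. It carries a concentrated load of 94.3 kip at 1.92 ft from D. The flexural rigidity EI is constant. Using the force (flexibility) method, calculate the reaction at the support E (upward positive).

Release the roller at E. Primary structure: cantilever fixed at D.
Deflection at E on the released cantilever, summing each load's contribution:
  point load 94.3 at a = 1.92: Pa²(3L − a)/(6EI) = 1888/EI
Tip deflection under a unit load at E: L³/(3EI) = 507/EI.
The prop prevents deflection at E: R_E = δ_0/δ_{EE} = 1888/507 = 3.723 kip.

R_E = 3.723 kip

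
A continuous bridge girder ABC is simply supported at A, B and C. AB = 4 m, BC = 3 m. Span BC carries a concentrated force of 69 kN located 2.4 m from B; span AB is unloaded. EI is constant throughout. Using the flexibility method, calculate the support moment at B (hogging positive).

M_B = 8.517 kN·m

Insert a hinge at B; M_B is the redundant, and each span becomes simply supported.
Discontinuity in slope at B on the released structure — sum the simple-span end rotations:
  span BC: point load 69 at a = 2.4: Pab(L + b)/(6LEI) = 19.87/EI
  relative rotation θ_0 = (0 + 19.87)/EI = 19.87/EI
A unit hogging moment at B produces rotation L₁/(3EI) + L₂/(3EI) = 2.333/EI.
Slope continuity at B: θ_0 = M_B·2.333/EI, so M_B = 19.87/2.333 = 8.517 kN·m (hogging).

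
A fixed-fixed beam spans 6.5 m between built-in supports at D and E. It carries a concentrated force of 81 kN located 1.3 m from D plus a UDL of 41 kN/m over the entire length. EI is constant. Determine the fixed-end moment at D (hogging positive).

M_D = 211.7 kN·m

Release both end moments; the primary structure is a simply-supported span DE with redundants M_D and M_E.
On the primary (simply-supported) span, the end slopes from the loading are:
  at D: point load 81 at a = 1.3: Pab(L + b)/(6LEI) = 164.3/EI
  at E: point load 81 at a = 1.3: Pab(L + a)/(6LEI) = 109.5/EI
  at D: UDL 41: wL³/(24EI) = 469.2/EI
  at E: UDL 41: wL³/(24EI) = 469.2/EI
  θ_D0 = 633.4/EI,  θ_E0 = 578.7/EI
Flexibility coefficients: a unit moment at one end gives L/(3EI) there and L/(6EI) at the far end, so f₁₁ = f₂₂ = 2.167/EI and f₁₂ = f₂₁ = 1.083/EI.
Compatibility — zero rotation at each built-in end:
  2.167 M_D + 1.083 M_E = 633.4
  1.083 M_D + 2.167 M_E = 578.7
Solving the pair gives M_D = 211.7 kN·m and M_E = 161.2 kN·m (hogging).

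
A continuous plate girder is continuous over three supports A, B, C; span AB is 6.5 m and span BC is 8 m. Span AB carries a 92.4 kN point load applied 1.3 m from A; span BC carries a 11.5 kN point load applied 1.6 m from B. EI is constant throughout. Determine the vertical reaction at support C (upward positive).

Insert a hinge at B; M_B is the redundant, and each span becomes simply supported.
Rotations at B on the released spans (each span's end-slope, ×1/EI):
  span AB: point load 92.4 at a = 1.3: Pab(L + a)/(6LEI) = 124.9/EI
  span BC: point load 11.5 at a = 1.6: Pab(L + b)/(6LEI) = 35.33/EI
  relative rotation θ_0 = (124.9 + 35.33)/EI = 160.3/EI
A unit hogging moment at B produces rotation L₁/(3EI) + L₂/(3EI) = 4.833/EI.
Compatibility: M_B·(L₁+L₂)/(3EI) = θ_0, giving M_B = 33.16 kN·m (hogging).
Span BC, ΣM about C: R_B^{BC}·8 = 73.6 + 33.16, so R_B^{BC} = 13.34 kN and R_C = 11.5 − 13.34 = -1.844 kN.

R_C = -1.844 kN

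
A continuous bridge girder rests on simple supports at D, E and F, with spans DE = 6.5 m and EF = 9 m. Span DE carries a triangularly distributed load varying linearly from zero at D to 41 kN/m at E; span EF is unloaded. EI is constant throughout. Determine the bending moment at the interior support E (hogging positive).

Take M_E as the redundant. Released structure: two simple spans DE and EF with a hinge at E.
Discontinuity in slope at E on the released structure — sum the simple-span end rotations:
  span DE: triangular load, peak 41: w₀L³/(45EI) = 250.2/EI
  relative rotation θ_0 = (250.2 + 0)/EI = 250.2/EI
A unit hogging moment at E produces rotation L₁/(3EI) + L₂/(3EI) = 5.167/EI.
Slope continuity at E: θ_0 = M_E·5.167/EI, so M_E = 250.2/5.167 = 48.43 kN·m (hogging).

M_E = 48.43 kN·m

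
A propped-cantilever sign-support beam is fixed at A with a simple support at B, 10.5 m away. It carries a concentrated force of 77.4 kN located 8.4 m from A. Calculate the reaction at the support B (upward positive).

R_B = 54.49 kN

Choose R_B as the redundant. The primary structure is the cantilever fixed at A.
Deflection at B on the released cantilever, summing each load's contribution:
  point load 77.4 at a = 8.4: Pa²(3L − a)/(6EI) = 21026/EI
Tip deflection under a unit load at B: L³/(3EI) = 385.9/EI.
Compatibility at B: δ_0 − R_B·δ_{BB} = 0, so R_B = 21026/385.9 = 54.49 kN.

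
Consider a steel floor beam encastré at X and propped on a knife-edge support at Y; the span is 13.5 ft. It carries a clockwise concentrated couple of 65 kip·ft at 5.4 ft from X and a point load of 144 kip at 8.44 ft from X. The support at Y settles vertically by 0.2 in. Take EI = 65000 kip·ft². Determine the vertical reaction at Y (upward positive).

R_Y = 70.13 kip

Take the reaction at Y as the redundant and release it; the primary structure is a cantilever fixed at X.
Downward deflection at the released point Y due to the loads:
  clockwise couple 65 at a = 5.4: M₀a(2L − a)/(2EI) = 3791/EI
  point load 144 at a = 8.44: Pa²(3L − a)/(6EI) = 54810/EI
  δ_0 = 58601/EI
Flexibility coefficient — unit upward force at Y: δ_{YY} = L³/(3EI) = 820.1/EI.
With EI = 65000 kip·ft²: δ_0 = 0.90155 ft and δ_{YY} = 0.012617 ft/kip.
Compatibility — the beam at Y must follow the support down by 0.01667 ft: δ_0 − R_Y·δ_{YY} = 0.01667, so R_Y = (0.90155 − 0.01667)/0.012617 = 70.13 kip.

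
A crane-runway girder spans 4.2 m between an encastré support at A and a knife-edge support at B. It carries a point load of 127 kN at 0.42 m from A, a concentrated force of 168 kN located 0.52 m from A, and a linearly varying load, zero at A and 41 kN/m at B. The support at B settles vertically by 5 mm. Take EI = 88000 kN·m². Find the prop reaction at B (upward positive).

R_B = 35.08 kN

Release the roller at B. Primary structure: cantilever fixed at A.
Downward deflection at the released point B due to the loads:
  point load 127 at a = 0.42: Pa²(3L − a)/(6EI) = 45.48/EI
  point load 168 at a = 0.52: Pa²(3L − a)/(6EI) = 91.46/EI
  triangular load, peak 41 at the free end: 11w₀L⁴/(120EI) = 1169/EI
  δ_0 = 1306/EI
Tip deflection under a unit load at B: L³/(3EI) = 24.7/EI.
With EI = 88000 kN·m²: δ_0 = 0.014846 m and δ_{BB} = 0.000281 m/kN.
Compatibility — the beam at B must follow the support down by 0.005 m: δ_0 − R_B·δ_{BB} = 0.005, so R_B = (0.014846 − 0.005)/0.000281 = 35.08 kN.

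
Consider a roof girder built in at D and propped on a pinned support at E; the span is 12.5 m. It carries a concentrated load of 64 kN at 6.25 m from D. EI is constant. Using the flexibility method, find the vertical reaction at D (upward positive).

R_D = 44 kN

Take the reaction at E as the redundant and release it; the primary structure is a cantilever fixed at D.
Free-end deflection of the primary structure under the applied loading (downward +):
  point load 64 at a = 6.25: Pa²(3L − a)/(6EI) = 13021/EI
Flexibility coefficient — unit upward force at E: δ_{EE} = L³/(3EI) = 651/EI.
Compatibility at E: δ_0 − R_E·δ_{EE} = 0, so R_E = 13021/651 = 20 kN.
Vertical equilibrium: R_D = ΣP − R_E = 64 − 20 = 44 kN.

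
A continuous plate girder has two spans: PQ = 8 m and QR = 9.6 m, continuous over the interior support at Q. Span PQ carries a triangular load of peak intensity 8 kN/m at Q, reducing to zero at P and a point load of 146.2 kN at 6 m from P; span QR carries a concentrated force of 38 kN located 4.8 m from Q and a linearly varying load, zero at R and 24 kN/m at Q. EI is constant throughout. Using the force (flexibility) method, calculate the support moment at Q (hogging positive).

M_Q = 220.5 kN·m

Insert a hinge at Q; M_Q is the redundant, and each span becomes simply supported.
End slopes at the hinge Q, treating each span as simply supported:
  span PQ: triangular load, peak 8: w₀L³/(45EI) = 91.02/EI
  span PQ: point load 146.2 at a = 6: Pab(L + a)/(6LEI) = 511.7/EI
  span QR: point load 38 at a = 4.8: Pab(L + b)/(6LEI) = 218.9/EI
  span QR: triangular load, peak 24: w₀L³/(45EI) = 471.9/EI
  relative rotation θ_0 = (602.7 + 690.7)/EI = 1293/EI
A unit hogging moment at Q produces rotation L₁/(3EI) + L₂/(3EI) = 5.867/EI.
Compatibility: M_Q·(L₁+L₂)/(3EI) = θ_0, giving M_Q = 220.5 kN·m (hogging).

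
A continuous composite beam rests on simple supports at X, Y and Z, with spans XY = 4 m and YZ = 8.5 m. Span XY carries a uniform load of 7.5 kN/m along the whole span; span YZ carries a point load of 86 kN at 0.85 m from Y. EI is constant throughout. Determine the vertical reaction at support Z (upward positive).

Take M_Y as the redundant. Released structure: two simple spans XY and YZ with a hinge at Y.
End slopes at the hinge Y, treating each span as simply supported:
  span XY: UDL 7.5: wL³/(24EI) = 20/EI
  span YZ: point load 86 at a = 0.85: Pab(L + b)/(6LEI) = 177.1/EI
  relative rotation θ_0 = (20 + 177.1)/EI = 197.1/EI
A unit hogging moment at Y produces rotation L₁/(3EI) + L₂/(3EI) = 4.167/EI.
Compatibility: M_Y·(L₁+L₂)/(3EI) = θ_0, giving M_Y = 47.3 kN·m (hogging).
Span YZ, ΣM about Z: R_Y^{YZ}·8.5 = 657.9 + 47.3, so R_Y^{YZ} = 82.96 kN and R_Z = 86 − 82.96 = 3.035 kN.

R_Z = 3.035 kN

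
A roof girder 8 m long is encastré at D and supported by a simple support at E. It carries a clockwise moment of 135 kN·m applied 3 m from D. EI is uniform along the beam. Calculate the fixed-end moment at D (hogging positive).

Release the roller at E. Primary structure: cantilever fixed at D.
Primary-structure tip deflection at E by superposition:
  clockwise couple 135 at a = 3: M₀a(2L − a)/(2EI) = 2632/EI
Flexibility coefficient — unit upward force at E: δ_{EE} = L³/(3EI) = 170.7/EI.
Compatibility at E: δ_0 − R_E·δ_{EE} = 0, so R_E = 2632/170.7 = 15.42 kN.
Moment equilibrium about D: M_D = Σ(load moments about D) − R_E·L = 135 − 15.42×8 = 11.6 kN·m.

M_D = 11.6 kN·m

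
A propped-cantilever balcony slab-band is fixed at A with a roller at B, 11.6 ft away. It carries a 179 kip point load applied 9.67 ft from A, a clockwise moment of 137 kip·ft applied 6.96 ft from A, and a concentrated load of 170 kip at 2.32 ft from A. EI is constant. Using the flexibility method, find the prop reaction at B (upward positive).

R_B = 159.1 kip

Choose R_B as the redundant. The primary structure is the cantilever fixed at A.
Free-end deflection of the primary structure under the applied loading (downward +):
  point load 179 at a = 9.67: Pa²(3L − a)/(6EI) = 70105/EI
  clockwise couple 137 at a = 6.96: M₀a(2L − a)/(2EI) = 7743/EI
  point load 170 at a = 2.32: Pa²(3L − a)/(6EI) = 4953/EI
  δ_0 = 82801/EI
Flexibility coefficient — unit upward force at B: δ_{BB} = L³/(3EI) = 520.3/EI.
The prop prevents deflection at B: R_B = δ_0/δ_{BB} = 82801/520.3 = 159.1 kip.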